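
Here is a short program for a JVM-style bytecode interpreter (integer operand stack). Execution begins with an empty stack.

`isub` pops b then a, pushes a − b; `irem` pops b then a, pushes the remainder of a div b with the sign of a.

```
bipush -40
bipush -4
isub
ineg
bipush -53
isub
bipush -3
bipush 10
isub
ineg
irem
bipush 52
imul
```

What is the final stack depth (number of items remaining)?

bipush -40 : -40
bipush -4  : -40 -4
isub       : -36
ineg       : 36
bipush -53 : 36 -53
isub       : 89
bipush -3  : 89 -3
bipush 10  : 89 -3 10
isub       : 89 -13
ineg       : 89 13
irem       : 11
bipush 52  : 11 52
imul       : 572

1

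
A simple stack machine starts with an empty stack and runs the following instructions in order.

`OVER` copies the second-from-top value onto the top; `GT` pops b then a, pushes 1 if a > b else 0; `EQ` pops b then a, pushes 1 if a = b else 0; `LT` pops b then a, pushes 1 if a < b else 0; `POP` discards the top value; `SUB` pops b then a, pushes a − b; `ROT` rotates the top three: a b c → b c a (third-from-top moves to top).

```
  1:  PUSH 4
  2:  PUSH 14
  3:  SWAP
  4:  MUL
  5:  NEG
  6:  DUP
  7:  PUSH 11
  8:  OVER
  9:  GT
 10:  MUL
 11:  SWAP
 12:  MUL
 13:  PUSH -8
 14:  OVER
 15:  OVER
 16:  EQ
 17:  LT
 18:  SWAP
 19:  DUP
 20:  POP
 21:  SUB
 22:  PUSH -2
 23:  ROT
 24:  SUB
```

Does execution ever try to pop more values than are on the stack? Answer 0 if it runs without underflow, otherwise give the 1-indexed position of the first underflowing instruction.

PUSH 4   [4]
PUSH 14  [4, 14]
SWAP     [14, 4]
MUL      [56]
NEG      [-56]
DUP      [-56, -56]
PUSH 11  [-56, -56, 11]
OVER     [-56, -56, 11, -56]
GT       [-56, -56, 1]
MUL      [-56, -56]
SWAP     [-56, -56]
MUL      [3136]
PUSH -8  [3136, -8]
OVER     [3136, -8, 3136]
OVER     [3136, -8, 3136, -8]
EQ       [3136, -8, 0]
LT       [3136, 1]
SWAP     [1, 3136]
DUP      [1, 3136, 3136]
POP      [1, 3136]
SUB      [-3135]
PUSH -2  [-3135, -2]
ROT  — needs 3 operands, stack has 2 → underflow

23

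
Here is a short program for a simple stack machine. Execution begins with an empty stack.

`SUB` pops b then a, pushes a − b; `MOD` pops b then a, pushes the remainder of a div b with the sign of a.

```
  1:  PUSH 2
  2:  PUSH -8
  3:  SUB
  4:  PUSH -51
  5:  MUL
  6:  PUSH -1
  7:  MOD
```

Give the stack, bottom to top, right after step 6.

PUSH 2    2
PUSH -8   2 -8
SUB       10
PUSH -51  10 -51
MUL       -510
PUSH -1   -510 -1

[-510, -1]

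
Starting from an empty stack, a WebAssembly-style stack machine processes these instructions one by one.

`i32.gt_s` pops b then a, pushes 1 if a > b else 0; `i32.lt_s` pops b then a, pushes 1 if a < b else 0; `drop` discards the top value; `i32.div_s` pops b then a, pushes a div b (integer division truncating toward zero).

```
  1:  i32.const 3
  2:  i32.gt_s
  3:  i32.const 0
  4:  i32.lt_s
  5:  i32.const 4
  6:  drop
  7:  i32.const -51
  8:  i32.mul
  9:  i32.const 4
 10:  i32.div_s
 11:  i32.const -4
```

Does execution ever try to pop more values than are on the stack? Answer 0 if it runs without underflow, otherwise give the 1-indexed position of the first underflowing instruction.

i32.const 3 : 3
i32.gt_s  — needs 2 operands, stack has 1 → underflow

2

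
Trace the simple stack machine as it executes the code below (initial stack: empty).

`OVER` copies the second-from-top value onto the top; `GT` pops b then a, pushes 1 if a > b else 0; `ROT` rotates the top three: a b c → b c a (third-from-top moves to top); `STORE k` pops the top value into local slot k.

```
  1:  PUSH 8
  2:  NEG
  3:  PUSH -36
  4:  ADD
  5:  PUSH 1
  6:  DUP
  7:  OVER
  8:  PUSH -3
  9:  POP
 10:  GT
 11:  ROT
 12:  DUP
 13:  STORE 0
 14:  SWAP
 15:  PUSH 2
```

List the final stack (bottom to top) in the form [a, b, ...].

PUSH 8   → 8
NEG      → -8
PUSH -36 → -8 -36
ADD      → -44
PUSH 1   → -44 1
DUP      → -44 1 1
OVER     → -44 1 1 1
PUSH -3  → -44 1 1 1 -3
POP      → -44 1 1 1
GT       → -44 1 0
ROT      → 1 0 -44
DUP      → 1 0 -44 -44
STORE 0  → 1 0 -44
SWAP     → 1 -44 0
PUSH 2   → 1 -44 0 2

[1, -44, 0, 2]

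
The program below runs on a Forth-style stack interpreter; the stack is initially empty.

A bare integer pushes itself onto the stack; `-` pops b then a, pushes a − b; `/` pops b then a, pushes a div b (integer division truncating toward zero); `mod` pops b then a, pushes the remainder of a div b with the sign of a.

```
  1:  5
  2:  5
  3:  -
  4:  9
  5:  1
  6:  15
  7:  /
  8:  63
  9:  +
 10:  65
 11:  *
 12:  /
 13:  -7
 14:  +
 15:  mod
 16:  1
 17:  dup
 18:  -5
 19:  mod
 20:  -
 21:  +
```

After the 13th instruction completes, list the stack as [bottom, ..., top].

5  -> 5
5  -> 5 5
-  -> 0
9  -> 0 9
1  -> 0 9 1
15 -> 0 9 1 15
/  -> 0 9 0
63 -> 0 9 0 63
+  -> 0 9 63
65 -> 0 9 63 65
*  -> 0 9 4095
/  -> 0 0
-7 -> 0 0 -7

[0, 0, -7]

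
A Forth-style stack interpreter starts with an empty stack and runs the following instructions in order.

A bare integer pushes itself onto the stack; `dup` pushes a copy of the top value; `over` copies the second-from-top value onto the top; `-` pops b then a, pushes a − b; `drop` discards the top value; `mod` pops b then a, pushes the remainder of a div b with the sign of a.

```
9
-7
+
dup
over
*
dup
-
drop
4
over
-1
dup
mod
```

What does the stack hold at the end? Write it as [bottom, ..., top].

9    → 9
-7   → 9 -7
+    → 2
dup  → 2 2
over → 2 2 2
*    → 2 4
dup  → 2 4 4
-    → 2 0
drop → 2
4    → 2 4
over → 2 4 2
-1   → 2 4 2 -1
dup  → 2 4 2 -1 -1
mod  → 2 4 2 0

[2, 4, 2, 0]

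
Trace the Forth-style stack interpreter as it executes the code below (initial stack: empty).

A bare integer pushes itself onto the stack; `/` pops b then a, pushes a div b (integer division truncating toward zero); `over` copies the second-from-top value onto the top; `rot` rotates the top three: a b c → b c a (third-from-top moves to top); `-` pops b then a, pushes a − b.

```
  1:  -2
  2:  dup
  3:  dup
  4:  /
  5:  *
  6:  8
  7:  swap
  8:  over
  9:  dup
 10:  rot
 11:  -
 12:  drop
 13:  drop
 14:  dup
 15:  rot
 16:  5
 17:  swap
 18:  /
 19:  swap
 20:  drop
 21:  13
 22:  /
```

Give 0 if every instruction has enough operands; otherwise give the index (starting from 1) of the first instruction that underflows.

15

-2   -> -2
dup  -> -2 -2
dup  -> -2 -2 -2
/    -> -2 1
*    -> -2
8    -> -2 8
swap -> 8 -2
over -> 8 -2 8
dup  -> 8 -2 8 8
rot  -> 8 8 8 -2
-    -> 8 8 10
drop -> 8 8
drop -> 8
dup  -> 8 8
rot  — needs 3 operands, stack has 2 → underflow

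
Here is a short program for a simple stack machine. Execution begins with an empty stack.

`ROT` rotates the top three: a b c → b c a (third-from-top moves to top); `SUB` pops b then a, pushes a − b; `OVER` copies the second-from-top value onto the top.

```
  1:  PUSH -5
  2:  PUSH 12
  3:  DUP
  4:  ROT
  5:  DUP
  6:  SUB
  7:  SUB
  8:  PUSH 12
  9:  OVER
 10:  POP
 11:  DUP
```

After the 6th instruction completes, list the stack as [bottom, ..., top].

[12, 12, 0]

PUSH -5  [-5]
PUSH 12  [-5, 12]
DUP      [-5, 12, 12]
ROT      [12, 12, -5]
DUP      [12, 12, -5, -5]
SUB      [12, 12, 0]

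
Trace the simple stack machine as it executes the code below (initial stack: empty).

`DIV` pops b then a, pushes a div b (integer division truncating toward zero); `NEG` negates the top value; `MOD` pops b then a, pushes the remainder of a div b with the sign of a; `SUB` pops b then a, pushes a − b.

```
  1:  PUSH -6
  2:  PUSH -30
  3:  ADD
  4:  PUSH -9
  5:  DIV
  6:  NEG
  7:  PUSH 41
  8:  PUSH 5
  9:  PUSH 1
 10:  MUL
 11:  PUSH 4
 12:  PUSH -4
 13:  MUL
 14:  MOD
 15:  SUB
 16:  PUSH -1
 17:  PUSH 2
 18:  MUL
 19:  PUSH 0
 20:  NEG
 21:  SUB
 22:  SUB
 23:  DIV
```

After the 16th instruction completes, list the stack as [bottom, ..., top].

PUSH -6  : -6
PUSH -30 : -6 -30
ADD      : -36
PUSH -9  : -36 -9
DIV      : 4
NEG      : -4
PUSH 41  : -4 41
PUSH 5   : -4 41 5
PUSH 1   : -4 41 5 1
MUL      : -4 41 5
PUSH 4   : -4 41 5 4
PUSH -4  : -4 41 5 4 -4
MUL      : -4 41 5 -16
MOD      : -4 41 5
SUB      : -4 36
PUSH -1  : -4 36 -1

[-4, 36, -1]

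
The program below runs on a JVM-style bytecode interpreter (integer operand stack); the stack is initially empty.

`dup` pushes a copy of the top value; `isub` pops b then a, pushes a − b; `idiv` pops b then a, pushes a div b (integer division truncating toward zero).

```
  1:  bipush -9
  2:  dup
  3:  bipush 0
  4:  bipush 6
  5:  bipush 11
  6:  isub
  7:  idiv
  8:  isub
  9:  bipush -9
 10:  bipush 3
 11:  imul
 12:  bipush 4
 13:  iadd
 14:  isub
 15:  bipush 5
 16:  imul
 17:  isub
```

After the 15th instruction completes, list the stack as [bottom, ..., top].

[-9, 14, 5]

bipush -9 : -9
dup       : -9 -9
bipush 0  : -9 -9 0
bipush 6  : -9 -9 0 6
bipush 11 : -9 -9 0 6 11
isub      : -9 -9 0 -5
idiv      : -9 -9 0
isub      : -9 -9
bipush -9 : -9 -9 -9
bipush 3  : -9 -9 -9 3
imul      : -9 -9 -27
bipush 4  : -9 -9 -27 4
iadd      : -9 -9 -23
isub      : -9 14
bipush 5  : -9 14 5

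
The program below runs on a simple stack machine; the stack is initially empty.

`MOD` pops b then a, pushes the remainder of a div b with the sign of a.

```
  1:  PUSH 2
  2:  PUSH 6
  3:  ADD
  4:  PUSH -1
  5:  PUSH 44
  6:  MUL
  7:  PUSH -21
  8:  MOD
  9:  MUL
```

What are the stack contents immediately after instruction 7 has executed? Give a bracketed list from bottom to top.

[8, -44, -21]

PUSH 2   : 2
PUSH 6   : 2 6
ADD      : 8
PUSH -1  : 8 -1
PUSH 44  : 8 -1 44
MUL      : 8 -44
PUSH -21 : 8 -44 -21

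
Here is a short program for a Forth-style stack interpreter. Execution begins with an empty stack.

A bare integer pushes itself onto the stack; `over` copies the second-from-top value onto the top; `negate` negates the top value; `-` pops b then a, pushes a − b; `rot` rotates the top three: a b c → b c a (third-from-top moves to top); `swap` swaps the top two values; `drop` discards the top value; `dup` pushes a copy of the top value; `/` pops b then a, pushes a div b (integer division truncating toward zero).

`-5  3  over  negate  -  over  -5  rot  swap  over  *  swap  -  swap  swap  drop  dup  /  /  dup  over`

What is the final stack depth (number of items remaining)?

3

-5      [-5]
3       [-5, 3]
over    [-5, 3, -5]
negate  [-5, 3, 5]
-       [-5, -2]
over    [-5, -2, -5]
-5      [-5, -2, -5, -5]
rot     [-5, -5, -5, -2]
swap    [-5, -5, -2, -5]
over    [-5, -5, -2, -5, -2]
*       [-5, -5, -2, 10]
swap    [-5, -5, 10, -2]
-       [-5, -5, 12]
swap    [-5, 12, -5]
swap    [-5, -5, 12]
drop    [-5, -5]
dup     [-5, -5, -5]
/       [-5, 1]
/       [-5]
dup     [-5, -5]
over    [-5, -5, -5]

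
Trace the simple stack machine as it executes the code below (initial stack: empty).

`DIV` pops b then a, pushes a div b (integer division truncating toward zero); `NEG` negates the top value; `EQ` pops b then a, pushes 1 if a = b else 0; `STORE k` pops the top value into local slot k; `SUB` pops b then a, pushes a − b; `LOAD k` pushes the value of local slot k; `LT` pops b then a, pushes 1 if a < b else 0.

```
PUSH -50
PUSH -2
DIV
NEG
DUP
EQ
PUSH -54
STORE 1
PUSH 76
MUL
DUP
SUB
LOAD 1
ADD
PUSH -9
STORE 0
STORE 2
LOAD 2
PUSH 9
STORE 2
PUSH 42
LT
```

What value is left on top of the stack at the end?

1

PUSH -50  [-50]
PUSH -2   [-50, -2]
DIV       [25]
NEG       [-25]
DUP       [-25, -25]
EQ        [1]
PUSH -54  [1, -54]
STORE 1   [1]
PUSH 76   [1, 76]
MUL       [76]
DUP       [76, 76]
SUB       [0]
LOAD 1    [0, -54]
ADD       [-54]
PUSH -9   [-54, -9]
STORE 0   [-54]
STORE 2   []
LOAD 2    [-54]
PUSH 9    [-54, 9]
STORE 2   [-54]
PUSH 42   [-54, 42]
LT        [1]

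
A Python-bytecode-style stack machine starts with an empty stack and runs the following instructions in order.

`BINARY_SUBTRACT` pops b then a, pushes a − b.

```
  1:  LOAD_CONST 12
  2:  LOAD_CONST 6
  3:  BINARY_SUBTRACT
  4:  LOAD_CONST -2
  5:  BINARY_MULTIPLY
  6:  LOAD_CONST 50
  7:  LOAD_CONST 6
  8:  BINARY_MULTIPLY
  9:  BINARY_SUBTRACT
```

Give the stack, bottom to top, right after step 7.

[-12, 50, 6]

LOAD_CONST 12   → 12
LOAD_CONST 6    → 12 6
BINARY_SUBTRACT → 6
LOAD_CONST -2   → 6 -2
BINARY_MULTIPLY → -12
LOAD_CONST 50   → -12 50
LOAD_CONST 6    → -12 50 6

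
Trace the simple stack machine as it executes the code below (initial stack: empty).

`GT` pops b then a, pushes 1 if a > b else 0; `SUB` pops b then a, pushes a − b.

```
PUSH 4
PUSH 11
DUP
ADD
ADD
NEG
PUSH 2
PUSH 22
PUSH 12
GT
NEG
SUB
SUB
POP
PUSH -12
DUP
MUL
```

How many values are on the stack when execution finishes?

PUSH 4    4
PUSH 11   4 11
DUP       4 11 11
ADD       4 22
ADD       26
NEG       -26
PUSH 2    -26 2
PUSH 22   -26 2 22
PUSH 12   -26 2 22 12
GT        -26 2 1
NEG       -26 2 -1
SUB       -26 3
SUB       -29
POP       (empty)
PUSH -12  -12
DUP       -12 -12
MUL       144

1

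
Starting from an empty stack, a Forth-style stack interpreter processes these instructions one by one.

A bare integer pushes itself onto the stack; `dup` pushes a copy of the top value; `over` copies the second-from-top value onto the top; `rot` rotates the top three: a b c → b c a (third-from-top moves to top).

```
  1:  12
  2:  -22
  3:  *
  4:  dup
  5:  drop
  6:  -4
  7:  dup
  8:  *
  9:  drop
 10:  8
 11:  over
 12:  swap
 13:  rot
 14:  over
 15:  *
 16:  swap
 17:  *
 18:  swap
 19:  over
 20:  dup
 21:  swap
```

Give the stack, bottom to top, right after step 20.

12    [12]
-22   [12, -22]
*     [-264]
dup   [-264, -264]
drop  [-264]
-4    [-264, -4]
dup   [-264, -4, -4]
*     [-264, 16]
drop  [-264]
8     [-264, 8]
over  [-264, 8, -264]
swap  [-264, -264, 8]
rot   [-264, 8, -264]
over  [-264, 8, -264, 8]
*     [-264, 8, -2112]
swap  [-264, -2112, 8]
*     [-264, -16896]
swap  [-16896, -264]
over  [-16896, -264, -16896]
dup   [-16896, -264, -16896, -16896]

[-16896, -264, -16896, -16896]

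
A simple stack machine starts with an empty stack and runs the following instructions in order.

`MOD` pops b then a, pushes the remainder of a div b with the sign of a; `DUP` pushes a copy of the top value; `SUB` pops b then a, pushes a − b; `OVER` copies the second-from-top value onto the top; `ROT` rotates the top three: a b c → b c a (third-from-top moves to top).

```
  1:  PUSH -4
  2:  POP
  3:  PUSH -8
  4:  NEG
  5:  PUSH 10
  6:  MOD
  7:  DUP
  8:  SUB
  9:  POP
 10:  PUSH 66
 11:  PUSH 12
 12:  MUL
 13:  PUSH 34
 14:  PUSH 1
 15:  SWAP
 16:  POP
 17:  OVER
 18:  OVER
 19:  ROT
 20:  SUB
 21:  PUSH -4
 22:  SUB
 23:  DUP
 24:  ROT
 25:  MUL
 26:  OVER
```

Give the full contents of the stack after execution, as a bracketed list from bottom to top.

PUSH -4 : [-4]
POP     : []
PUSH -8 : [-8]
NEG     : [8]
PUSH 10 : [8, 10]
MOD     : [8]
DUP     : [8, 8]
SUB     : [0]
POP     : []
PUSH 66 : [66]
PUSH 12 : [66, 12]
MUL     : [792]
PUSH 34 : [792, 34]
PUSH 1  : [792, 34, 1]
SWAP    : [792, 1, 34]
POP     : [792, 1]
OVER    : [792, 1, 792]
OVER    : [792, 1, 792, 1]
ROT     : [792, 792, 1, 1]
SUB     : [792, 792, 0]
PUSH -4 : [792, 792, 0, -4]
SUB     : [792, 792, 4]
DUP     : [792, 792, 4, 4]
ROT     : [792, 4, 4, 792]
MUL     : [792, 4, 3168]
OVER    : [792, 4, 3168, 4]

[792, 4, 3168, 4]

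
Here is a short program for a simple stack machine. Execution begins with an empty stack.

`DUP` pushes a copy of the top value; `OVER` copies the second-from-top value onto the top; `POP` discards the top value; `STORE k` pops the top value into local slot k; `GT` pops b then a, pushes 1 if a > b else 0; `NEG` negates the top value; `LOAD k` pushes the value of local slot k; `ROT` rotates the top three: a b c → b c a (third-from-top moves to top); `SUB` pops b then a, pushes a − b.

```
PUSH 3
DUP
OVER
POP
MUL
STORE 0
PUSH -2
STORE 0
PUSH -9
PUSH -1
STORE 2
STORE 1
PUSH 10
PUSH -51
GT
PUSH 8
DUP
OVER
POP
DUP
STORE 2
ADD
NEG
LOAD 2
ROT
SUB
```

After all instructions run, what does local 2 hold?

PUSH 3   -> [3]
DUP      -> [3, 3]
OVER     -> [3, 3, 3]
POP      -> [3, 3]
MUL      -> [9]
STORE 0  -> []
PUSH -2  -> [-2]
STORE 0  -> []
PUSH -9  -> [-9]
PUSH -1  -> [-9, -1]
STORE 2  -> [-9]
STORE 1  -> []
PUSH 10  -> [10]
PUSH -51 -> [10, -51]
GT       -> [1]
PUSH 8   -> [1, 8]
DUP      -> [1, 8, 8]
OVER     -> [1, 8, 8, 8]
POP      -> [1, 8, 8]
DUP      -> [1, 8, 8, 8]
STORE 2  -> [1, 8, 8]
ADD      -> [1, 16]
NEG      -> [1, -16]
LOAD 2   -> [1, -16, 8]
ROT      -> [-16, 8, 1]
SUB      -> [-16, 7]

8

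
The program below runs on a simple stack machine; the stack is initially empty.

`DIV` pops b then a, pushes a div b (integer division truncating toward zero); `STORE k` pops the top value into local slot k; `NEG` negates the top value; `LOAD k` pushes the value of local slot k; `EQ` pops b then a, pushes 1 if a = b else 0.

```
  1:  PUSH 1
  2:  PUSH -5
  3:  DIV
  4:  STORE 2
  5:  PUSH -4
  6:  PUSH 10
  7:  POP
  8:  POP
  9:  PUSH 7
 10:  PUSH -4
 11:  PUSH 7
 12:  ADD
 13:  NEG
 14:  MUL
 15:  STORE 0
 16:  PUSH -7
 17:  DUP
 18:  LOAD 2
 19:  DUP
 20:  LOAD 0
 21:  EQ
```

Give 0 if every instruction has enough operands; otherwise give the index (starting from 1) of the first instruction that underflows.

PUSH 1  -> 1
PUSH -5 -> 1 -5
DIV     -> 0
STORE 2 -> (empty)
PUSH -4 -> -4
PUSH 10 -> -4 10
POP     -> -4
POP     -> (empty)
PUSH 7  -> 7
PUSH -4 -> 7 -4
PUSH 7  -> 7 -4 7
ADD     -> 7 3
NEG     -> 7 -3
MUL     -> -21
STORE 0 -> (empty)
PUSH -7 -> -7
DUP     -> -7 -7
LOAD 2  -> -7 -7 0
DUP     -> -7 -7 0 0
LOAD 0  -> -7 -7 0 0 -21
EQ      -> -7 -7 0 0

0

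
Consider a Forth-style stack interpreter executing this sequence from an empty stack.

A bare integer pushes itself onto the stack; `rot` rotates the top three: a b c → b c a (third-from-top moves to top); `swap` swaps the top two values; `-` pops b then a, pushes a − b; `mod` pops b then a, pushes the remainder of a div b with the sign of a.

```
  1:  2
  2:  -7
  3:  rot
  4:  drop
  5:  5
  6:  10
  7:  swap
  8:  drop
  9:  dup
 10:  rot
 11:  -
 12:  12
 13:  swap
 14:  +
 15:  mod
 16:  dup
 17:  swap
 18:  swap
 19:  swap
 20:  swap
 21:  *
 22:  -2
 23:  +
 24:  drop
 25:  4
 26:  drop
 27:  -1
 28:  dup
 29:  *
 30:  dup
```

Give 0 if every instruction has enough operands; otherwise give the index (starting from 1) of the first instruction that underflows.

2  -> [2]
-7 -> [2, -7]
rot  — needs 3 operands, stack has 2 → underflow

3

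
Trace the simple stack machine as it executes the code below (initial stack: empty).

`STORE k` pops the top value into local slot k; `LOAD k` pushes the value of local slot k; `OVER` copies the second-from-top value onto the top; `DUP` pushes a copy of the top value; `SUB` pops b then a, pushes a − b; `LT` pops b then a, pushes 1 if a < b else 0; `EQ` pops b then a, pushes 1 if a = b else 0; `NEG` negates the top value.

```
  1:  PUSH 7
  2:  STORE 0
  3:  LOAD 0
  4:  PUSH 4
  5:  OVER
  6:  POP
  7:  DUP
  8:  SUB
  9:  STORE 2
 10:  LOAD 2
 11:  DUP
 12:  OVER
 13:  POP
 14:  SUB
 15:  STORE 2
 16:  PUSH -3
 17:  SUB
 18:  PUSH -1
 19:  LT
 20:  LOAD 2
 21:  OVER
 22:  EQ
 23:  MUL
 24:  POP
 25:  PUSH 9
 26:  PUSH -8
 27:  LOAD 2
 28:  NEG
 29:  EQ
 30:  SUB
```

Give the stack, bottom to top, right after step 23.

[0]

PUSH 7  -> [7]
STORE 0 -> []
LOAD 0  -> [7]
PUSH 4  -> [7, 4]
OVER    -> [7, 4, 7]
POP     -> [7, 4]
DUP     -> [7, 4, 4]
SUB     -> [7, 0]
STORE 2 -> [7]
LOAD 2  -> [7, 0]
DUP     -> [7, 0, 0]
OVER    -> [7, 0, 0, 0]
POP     -> [7, 0, 0]
SUB     -> [7, 0]
STORE 2 -> [7]
PUSH -3 -> [7, -3]
SUB     -> [10]
PUSH -1 -> [10, -1]
LT      -> [0]
LOAD 2  -> [0, 0]
OVER    -> [0, 0, 0]
EQ      -> [0, 1]
MUL     -> [0]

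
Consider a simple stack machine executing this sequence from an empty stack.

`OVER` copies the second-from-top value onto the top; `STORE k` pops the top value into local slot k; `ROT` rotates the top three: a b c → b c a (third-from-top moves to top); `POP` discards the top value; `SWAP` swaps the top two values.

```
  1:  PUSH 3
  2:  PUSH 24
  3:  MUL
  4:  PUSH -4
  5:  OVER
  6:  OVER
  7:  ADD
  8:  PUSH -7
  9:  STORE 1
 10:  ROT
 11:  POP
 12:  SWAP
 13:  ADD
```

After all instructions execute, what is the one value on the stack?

64

PUSH 3  -> [3]
PUSH 24 -> [3, 24]
MUL     -> [72]
PUSH -4 -> [72, -4]
OVER    -> [72, -4, 72]
OVER    -> [72, -4, 72, -4]
ADD     -> [72, -4, 68]
PUSH -7 -> [72, -4, 68, -7]
STORE 1 -> [72, -4, 68]
ROT     -> [-4, 68, 72]
POP     -> [-4, 68]
SWAP    -> [68, -4]
ADD     -> [64]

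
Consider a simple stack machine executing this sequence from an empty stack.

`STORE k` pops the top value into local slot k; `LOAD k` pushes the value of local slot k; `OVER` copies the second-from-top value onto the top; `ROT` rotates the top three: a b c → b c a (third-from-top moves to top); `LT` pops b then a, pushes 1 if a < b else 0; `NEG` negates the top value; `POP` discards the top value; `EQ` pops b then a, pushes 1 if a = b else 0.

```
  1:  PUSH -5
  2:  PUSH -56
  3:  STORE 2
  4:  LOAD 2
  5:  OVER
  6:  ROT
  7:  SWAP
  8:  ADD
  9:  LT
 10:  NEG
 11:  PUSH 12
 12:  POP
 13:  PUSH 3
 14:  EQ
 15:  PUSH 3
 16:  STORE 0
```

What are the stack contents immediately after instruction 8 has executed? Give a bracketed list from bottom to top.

PUSH -5  : [-5]
PUSH -56 : [-5, -56]
STORE 2  : [-5]
LOAD 2   : [-5, -56]
OVER     : [-5, -56, -5]
ROT      : [-56, -5, -5]
SWAP     : [-56, -5, -5]
ADD      : [-56, -10]

[-56, -10]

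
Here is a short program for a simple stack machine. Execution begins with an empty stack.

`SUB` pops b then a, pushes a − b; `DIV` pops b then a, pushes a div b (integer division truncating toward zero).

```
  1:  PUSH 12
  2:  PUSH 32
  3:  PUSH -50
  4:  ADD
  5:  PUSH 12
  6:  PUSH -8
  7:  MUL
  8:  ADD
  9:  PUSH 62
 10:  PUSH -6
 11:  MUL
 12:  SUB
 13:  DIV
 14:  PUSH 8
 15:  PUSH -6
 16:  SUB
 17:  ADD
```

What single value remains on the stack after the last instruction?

14

PUSH 12   12
PUSH 32   12 32
PUSH -50  12 32 -50
ADD       12 -18
PUSH 12   12 -18 12
PUSH -8   12 -18 12 -8
MUL       12 -18 -96
ADD       12 -114
PUSH 62   12 -114 62
PUSH -6   12 -114 62 -6
MUL       12 -114 -372
SUB       12 258
DIV       0
PUSH 8    0 8
PUSH -6   0 8 -6
SUB       0 14
ADD       14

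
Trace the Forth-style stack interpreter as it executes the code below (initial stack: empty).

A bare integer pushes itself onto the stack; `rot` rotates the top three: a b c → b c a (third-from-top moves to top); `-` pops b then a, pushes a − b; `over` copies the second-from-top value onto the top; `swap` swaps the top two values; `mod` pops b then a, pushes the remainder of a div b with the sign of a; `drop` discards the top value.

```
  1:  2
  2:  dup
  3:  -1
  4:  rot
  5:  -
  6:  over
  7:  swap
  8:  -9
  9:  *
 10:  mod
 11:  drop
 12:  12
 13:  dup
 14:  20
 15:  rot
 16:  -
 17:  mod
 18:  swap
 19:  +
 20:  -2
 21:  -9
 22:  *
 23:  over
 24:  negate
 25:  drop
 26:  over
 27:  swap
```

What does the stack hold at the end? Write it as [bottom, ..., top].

[6, 6, 18]

2       2
dup     2 2
-1      2 2 -1
rot     2 -1 2
-       2 -3
over    2 -3 2
swap    2 2 -3
-9      2 2 -3 -9
*       2 2 27
mod     2 2
drop    2
12      2 12
dup     2 12 12
20      2 12 12 20
rot     2 12 20 12
-       2 12 8
mod     2 4
swap    4 2
+       6
-2      6 -2
-9      6 -2 -9
*       6 18
over    6 18 6
negate  6 18 -6
drop    6 18
over    6 18 6
swap    6 6 18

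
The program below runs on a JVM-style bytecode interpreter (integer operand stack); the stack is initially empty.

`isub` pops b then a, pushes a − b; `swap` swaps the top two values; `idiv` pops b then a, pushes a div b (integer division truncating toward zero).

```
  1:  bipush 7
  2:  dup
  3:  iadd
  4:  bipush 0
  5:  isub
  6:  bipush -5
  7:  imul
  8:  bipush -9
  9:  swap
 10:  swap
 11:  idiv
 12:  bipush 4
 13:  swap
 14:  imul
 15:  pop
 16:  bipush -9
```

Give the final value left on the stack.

-9

bipush 7  : [7]
dup       : [7, 7]
iadd      : [14]
bipush 0  : [14, 0]
isub      : [14]
bipush -5 : [14, -5]
imul      : [-70]
bipush -9 : [-70, -9]
swap      : [-9, -70]
swap      : [-70, -9]
idiv      : [7]
bipush 4  : [7, 4]
swap      : [4, 7]
imul      : [28]
pop       : []
bipush -9 : [-9]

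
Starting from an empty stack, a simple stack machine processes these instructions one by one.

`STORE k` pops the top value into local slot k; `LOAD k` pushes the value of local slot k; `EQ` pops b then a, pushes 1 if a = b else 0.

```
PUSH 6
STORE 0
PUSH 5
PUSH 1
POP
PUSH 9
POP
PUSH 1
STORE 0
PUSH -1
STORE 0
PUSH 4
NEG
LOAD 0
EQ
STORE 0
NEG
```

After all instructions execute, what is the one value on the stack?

PUSH 6  → 6
STORE 0 → (empty)
PUSH 5  → 5
PUSH 1  → 5 1
POP     → 5
PUSH 9  → 5 9
POP     → 5
PUSH 1  → 5 1
STORE 0 → 5
PUSH -1 → 5 -1
STORE 0 → 5
PUSH 4  → 5 4
NEG     → 5 -4
LOAD 0  → 5 -4 -1
EQ      → 5 0
STORE 0 → 5
NEG     → -5

-5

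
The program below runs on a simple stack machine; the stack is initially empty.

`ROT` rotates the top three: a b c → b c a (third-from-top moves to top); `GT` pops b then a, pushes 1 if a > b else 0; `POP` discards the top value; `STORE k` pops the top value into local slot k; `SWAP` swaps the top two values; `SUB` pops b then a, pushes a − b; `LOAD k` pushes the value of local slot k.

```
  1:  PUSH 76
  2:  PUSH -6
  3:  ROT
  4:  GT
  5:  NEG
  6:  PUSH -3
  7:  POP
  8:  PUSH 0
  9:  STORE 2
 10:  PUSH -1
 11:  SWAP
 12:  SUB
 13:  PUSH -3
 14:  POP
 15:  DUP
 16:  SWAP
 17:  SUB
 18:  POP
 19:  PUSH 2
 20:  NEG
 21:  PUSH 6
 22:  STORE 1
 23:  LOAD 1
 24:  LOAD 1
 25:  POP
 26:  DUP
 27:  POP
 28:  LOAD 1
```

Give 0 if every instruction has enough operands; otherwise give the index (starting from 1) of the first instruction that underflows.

PUSH 76 → 76
PUSH -6 → 76 -6
ROT  — needs 3 operands, stack has 2 → underflow

3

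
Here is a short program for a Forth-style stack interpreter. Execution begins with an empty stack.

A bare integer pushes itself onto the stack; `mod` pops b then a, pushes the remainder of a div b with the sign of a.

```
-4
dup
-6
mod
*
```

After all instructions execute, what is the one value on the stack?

16

-4  → [-4]
dup → [-4, -4]
-6  → [-4, -4, -6]
mod → [-4, -4]
*   → [16]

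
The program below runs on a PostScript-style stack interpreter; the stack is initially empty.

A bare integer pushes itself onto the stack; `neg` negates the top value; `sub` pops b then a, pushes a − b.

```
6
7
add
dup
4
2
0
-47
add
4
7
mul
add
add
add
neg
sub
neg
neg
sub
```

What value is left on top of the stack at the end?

13

6   : 6
7   : 6 7
add : 13
dup : 13 13
4   : 13 13 4
2   : 13 13 4 2
0   : 13 13 4 2 0
-47 : 13 13 4 2 0 -47
add : 13 13 4 2 -47
4   : 13 13 4 2 -47 4
7   : 13 13 4 2 -47 4 7
mul : 13 13 4 2 -47 28
add : 13 13 4 2 -19
add : 13 13 4 -17
add : 13 13 -13
neg : 13 13 13
sub : 13 0
neg : 13 0
neg : 13 0
sub : 13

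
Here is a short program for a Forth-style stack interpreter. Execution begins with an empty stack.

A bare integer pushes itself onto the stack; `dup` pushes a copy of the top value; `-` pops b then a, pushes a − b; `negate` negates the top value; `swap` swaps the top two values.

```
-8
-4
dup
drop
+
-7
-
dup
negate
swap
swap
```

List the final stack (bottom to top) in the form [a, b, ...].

-8      -8
-4      -8 -4
dup     -8 -4 -4
drop    -8 -4
+       -12
-7      -12 -7
-       -5
dup     -5 -5
negate  -5 5
swap    5 -5
swap    -5 5

[-5, 5]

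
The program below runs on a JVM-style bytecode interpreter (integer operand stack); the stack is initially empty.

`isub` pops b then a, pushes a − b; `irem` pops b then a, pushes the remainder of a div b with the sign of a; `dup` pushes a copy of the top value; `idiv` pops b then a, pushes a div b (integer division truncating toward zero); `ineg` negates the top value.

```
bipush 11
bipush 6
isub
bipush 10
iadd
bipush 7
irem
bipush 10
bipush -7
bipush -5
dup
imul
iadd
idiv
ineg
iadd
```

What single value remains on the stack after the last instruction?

bipush 11  [11]
bipush 6   [11, 6]
isub       [5]
bipush 10  [5, 10]
iadd       [15]
bipush 7   [15, 7]
irem       [1]
bipush 10  [1, 10]
bipush -7  [1, 10, -7]
bipush -5  [1, 10, -7, -5]
dup        [1, 10, -7, -5, -5]
imul       [1, 10, -7, 25]
iadd       [1, 10, 18]
idiv       [1, 0]
ineg       [1, 0]
iadd       [1]

1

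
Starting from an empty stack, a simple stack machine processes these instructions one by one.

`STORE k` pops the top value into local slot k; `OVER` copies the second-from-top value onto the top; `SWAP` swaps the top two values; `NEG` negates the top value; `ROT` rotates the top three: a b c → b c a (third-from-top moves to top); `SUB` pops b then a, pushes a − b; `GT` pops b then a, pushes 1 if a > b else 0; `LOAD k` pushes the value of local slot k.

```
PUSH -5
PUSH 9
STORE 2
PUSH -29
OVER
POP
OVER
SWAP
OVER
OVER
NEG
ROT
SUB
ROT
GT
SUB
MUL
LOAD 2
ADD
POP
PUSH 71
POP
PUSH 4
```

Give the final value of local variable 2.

9

PUSH -5  -> [-5]
PUSH 9   -> [-5, 9]
STORE 2  -> [-5]
PUSH -29 -> [-5, -29]
OVER     -> [-5, -29, -5]
POP      -> [-5, -29]
OVER     -> [-5, -29, -5]
SWAP     -> [-5, -5, -29]
OVER     -> [-5, -5, -29, -5]
OVER     -> [-5, -5, -29, -5, -29]
NEG      -> [-5, -5, -29, -5, 29]
ROT      -> [-5, -5, -5, 29, -29]
SUB      -> [-5, -5, -5, 58]
ROT      -> [-5, -5, 58, -5]
GT       -> [-5, -5, 1]
SUB      -> [-5, -6]
MUL      -> [30]
LOAD 2   -> [30, 9]
ADD      -> [39]
POP      -> []
PUSH 71  -> [71]
POP      -> []
PUSH 4   -> [4]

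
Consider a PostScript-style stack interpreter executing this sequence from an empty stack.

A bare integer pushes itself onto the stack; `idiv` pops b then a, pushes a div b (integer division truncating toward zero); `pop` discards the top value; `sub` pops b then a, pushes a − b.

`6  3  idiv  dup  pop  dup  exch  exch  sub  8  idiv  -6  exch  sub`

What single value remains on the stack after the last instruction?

6    : [6]
3    : [6, 3]
idiv : [2]
dup  : [2, 2]
pop  : [2]
dup  : [2, 2]
exch : [2, 2]
exch : [2, 2]
sub  : [0]
8    : [0, 8]
idiv : [0]
-6   : [0, -6]
exch : [-6, 0]
sub  : [-6]

-6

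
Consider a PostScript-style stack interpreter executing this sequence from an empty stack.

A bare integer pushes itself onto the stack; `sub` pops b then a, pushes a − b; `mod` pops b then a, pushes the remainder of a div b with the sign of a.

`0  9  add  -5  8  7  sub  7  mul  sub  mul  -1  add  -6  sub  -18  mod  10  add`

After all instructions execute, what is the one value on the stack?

0   → [0]
9   → [0, 9]
add → [9]
-5  → [9, -5]
8   → [9, -5, 8]
7   → [9, -5, 8, 7]
sub → [9, -5, 1]
7   → [9, -5, 1, 7]
mul → [9, -5, 7]
sub → [9, -12]
mul → [-108]
-1  → [-108, -1]
add → [-109]
-6  → [-109, -6]
sub → [-103]
-18 → [-103, -18]
mod → [-13]
10  → [-13, 10]
add → [-3]

-3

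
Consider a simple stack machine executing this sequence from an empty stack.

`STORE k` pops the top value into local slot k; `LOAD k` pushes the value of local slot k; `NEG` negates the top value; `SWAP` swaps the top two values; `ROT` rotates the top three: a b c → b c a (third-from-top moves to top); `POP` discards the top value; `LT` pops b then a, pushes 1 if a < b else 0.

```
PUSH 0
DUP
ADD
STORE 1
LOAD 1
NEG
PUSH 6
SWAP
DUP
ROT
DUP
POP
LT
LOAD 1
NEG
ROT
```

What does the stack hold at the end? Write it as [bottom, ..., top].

[1, 0, 0]

PUSH 0  : [0]
DUP     : [0, 0]
ADD     : [0]
STORE 1 : []
LOAD 1  : [0]
NEG     : [0]
PUSH 6  : [0, 6]
SWAP    : [6, 0]
DUP     : [6, 0, 0]
ROT     : [0, 0, 6]
DUP     : [0, 0, 6, 6]
POP     : [0, 0, 6]
LT      : [0, 1]
LOAD 1  : [0, 1, 0]
NEG     : [0, 1, 0]
ROT     : [1, 0, 0]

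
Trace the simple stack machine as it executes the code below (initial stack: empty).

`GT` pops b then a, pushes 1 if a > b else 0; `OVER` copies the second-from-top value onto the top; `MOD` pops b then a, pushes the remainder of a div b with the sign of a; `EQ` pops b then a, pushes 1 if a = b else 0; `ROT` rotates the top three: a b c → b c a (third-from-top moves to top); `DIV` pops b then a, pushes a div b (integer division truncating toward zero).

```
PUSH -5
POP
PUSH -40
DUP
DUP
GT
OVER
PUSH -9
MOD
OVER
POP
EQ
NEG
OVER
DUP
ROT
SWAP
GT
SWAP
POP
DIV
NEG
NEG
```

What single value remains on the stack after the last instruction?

PUSH -5  -> [-5]
POP      -> []
PUSH -40 -> [-40]
DUP      -> [-40, -40]
DUP      -> [-40, -40, -40]
GT       -> [-40, 0]
OVER     -> [-40, 0, -40]
PUSH -9  -> [-40, 0, -40, -9]
MOD      -> [-40, 0, -4]
OVER     -> [-40, 0, -4, 0]
POP      -> [-40, 0, -4]
EQ       -> [-40, 0]
NEG      -> [-40, 0]
OVER     -> [-40, 0, -40]
DUP      -> [-40, 0, -40, -40]
ROT      -> [-40, -40, -40, 0]
SWAP     -> [-40, -40, 0, -40]
GT       -> [-40, -40, 1]
SWAP     -> [-40, 1, -40]
POP      -> [-40, 1]
DIV      -> [-40]
NEG      -> [40]
NEG      -> [-40]

-40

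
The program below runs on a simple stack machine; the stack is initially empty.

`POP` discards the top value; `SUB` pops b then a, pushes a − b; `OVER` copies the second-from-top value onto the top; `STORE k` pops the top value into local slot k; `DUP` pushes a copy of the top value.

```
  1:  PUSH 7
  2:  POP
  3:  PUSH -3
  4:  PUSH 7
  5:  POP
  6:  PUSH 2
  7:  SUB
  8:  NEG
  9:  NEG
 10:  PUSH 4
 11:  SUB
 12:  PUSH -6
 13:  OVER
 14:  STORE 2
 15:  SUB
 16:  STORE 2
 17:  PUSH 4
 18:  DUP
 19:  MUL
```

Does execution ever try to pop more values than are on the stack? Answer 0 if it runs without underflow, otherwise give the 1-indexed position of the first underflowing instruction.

PUSH 7  → [7]
POP     → []
PUSH -3 → [-3]
PUSH 7  → [-3, 7]
POP     → [-3]
PUSH 2  → [-3, 2]
SUB     → [-5]
NEG     → [5]
NEG     → [-5]
PUSH 4  → [-5, 4]
SUB     → [-9]
PUSH -6 → [-9, -6]
OVER    → [-9, -6, -9]
STORE 2 → [-9, -6]
SUB     → [-3]
STORE 2 → []
PUSH 4  → [4]
DUP     → [4, 4]
MUL     → [16]

0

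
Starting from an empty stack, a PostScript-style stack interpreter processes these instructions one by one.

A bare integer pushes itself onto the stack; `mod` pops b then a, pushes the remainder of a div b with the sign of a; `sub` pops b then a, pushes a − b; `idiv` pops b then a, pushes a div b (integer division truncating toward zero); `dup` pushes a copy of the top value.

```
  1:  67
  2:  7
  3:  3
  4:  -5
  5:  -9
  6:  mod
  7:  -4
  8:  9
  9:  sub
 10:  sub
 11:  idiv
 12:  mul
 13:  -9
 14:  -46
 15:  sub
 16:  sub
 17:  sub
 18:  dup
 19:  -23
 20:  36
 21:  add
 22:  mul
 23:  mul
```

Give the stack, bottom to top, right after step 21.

[104, 104, 13]

67   : 67
7    : 67 7
3    : 67 7 3
-5   : 67 7 3 -5
-9   : 67 7 3 -5 -9
mod  : 67 7 3 -5
-4   : 67 7 3 -5 -4
9    : 67 7 3 -5 -4 9
sub  : 67 7 3 -5 -13
sub  : 67 7 3 8
idiv : 67 7 0
mul  : 67 0
-9   : 67 0 -9
-46  : 67 0 -9 -46
sub  : 67 0 37
sub  : 67 -37
sub  : 104
dup  : 104 104
-23  : 104 104 -23
36   : 104 104 -23 36
add  : 104 104 13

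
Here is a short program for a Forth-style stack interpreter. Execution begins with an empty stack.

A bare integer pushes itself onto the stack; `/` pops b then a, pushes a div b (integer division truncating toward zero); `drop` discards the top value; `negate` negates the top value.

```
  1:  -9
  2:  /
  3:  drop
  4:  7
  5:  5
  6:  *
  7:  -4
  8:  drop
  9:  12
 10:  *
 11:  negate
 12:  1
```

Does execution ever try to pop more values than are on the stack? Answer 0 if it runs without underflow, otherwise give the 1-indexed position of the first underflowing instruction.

2

-9 : [-9]
/  — needs 2 operands, stack has 1 → underflow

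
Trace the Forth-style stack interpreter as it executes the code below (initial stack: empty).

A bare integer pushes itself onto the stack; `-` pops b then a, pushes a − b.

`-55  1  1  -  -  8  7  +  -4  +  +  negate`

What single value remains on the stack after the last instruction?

44

-55    -> -55
1      -> -55 1
1      -> -55 1 1
-      -> -55 0
-      -> -55
8      -> -55 8
7      -> -55 8 7
+      -> -55 15
-4     -> -55 15 -4
+      -> -55 11
+      -> -44
negate -> 44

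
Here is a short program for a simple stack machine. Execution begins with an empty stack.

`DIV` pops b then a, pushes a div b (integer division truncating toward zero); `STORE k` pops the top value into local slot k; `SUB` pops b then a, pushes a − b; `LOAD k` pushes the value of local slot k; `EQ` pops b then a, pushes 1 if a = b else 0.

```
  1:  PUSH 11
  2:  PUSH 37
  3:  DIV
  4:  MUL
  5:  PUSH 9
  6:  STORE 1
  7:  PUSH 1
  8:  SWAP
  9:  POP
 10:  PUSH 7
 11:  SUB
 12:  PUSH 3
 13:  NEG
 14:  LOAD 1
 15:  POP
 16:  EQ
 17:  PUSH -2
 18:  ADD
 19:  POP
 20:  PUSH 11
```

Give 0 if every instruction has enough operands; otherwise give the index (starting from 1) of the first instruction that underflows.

4

PUSH 11 → 11
PUSH 37 → 11 37
DIV     → 0
MUL  — needs 2 operands, stack has 1 → underflow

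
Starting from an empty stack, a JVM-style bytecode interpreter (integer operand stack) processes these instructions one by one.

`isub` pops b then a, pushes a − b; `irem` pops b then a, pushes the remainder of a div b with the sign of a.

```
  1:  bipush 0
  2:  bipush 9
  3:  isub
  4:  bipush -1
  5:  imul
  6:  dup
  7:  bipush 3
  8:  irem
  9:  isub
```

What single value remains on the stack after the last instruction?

9

bipush 0   0
bipush 9   0 9
isub       -9
bipush -1  -9 -1
imul       9
dup        9 9
bipush 3   9 9 3
irem       9 0
isub       9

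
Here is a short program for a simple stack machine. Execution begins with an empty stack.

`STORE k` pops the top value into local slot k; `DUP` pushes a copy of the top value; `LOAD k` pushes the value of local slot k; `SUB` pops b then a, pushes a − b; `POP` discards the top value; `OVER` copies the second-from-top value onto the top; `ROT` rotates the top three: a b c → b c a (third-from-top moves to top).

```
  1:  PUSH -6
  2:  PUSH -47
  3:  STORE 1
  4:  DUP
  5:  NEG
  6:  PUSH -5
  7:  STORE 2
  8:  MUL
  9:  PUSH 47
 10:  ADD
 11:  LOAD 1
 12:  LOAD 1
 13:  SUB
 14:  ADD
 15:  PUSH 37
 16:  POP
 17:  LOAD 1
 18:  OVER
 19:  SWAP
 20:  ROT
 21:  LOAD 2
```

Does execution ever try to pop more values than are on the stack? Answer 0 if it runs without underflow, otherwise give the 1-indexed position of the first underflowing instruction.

PUSH -6   [-6]
PUSH -47  [-6, -47]
STORE 1   [-6]
DUP       [-6, -6]
NEG       [-6, 6]
PUSH -5   [-6, 6, -5]
STORE 2   [-6, 6]
MUL       [-36]
PUSH 47   [-36, 47]
ADD       [11]
LOAD 1    [11, -47]
LOAD 1    [11, -47, -47]
SUB       [11, 0]
ADD       [11]
PUSH 37   [11, 37]
POP       [11]
LOAD 1    [11, -47]
OVER      [11, -47, 11]
SWAP      [11, 11, -47]
ROT       [11, -47, 11]
LOAD 2    [11, -47, 11, -5]

0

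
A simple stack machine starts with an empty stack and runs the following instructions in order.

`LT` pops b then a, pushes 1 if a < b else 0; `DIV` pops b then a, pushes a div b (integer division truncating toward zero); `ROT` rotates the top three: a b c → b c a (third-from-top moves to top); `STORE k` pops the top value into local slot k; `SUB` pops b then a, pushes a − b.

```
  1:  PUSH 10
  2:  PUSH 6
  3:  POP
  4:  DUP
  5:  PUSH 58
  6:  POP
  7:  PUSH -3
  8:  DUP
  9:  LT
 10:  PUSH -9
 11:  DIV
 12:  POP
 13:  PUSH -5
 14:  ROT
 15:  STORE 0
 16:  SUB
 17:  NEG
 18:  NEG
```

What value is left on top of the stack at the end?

15

PUSH 10 -> 10
PUSH 6  -> 10 6
POP     -> 10
DUP     -> 10 10
PUSH 58 -> 10 10 58
POP     -> 10 10
PUSH -3 -> 10 10 -3
DUP     -> 10 10 -3 -3
LT      -> 10 10 0
PUSH -9 -> 10 10 0 -9
DIV     -> 10 10 0
POP     -> 10 10
PUSH -5 -> 10 10 -5
ROT     -> 10 -5 10
STORE 0 -> 10 -5
SUB     -> 15
NEG     -> -15
NEG     -> 15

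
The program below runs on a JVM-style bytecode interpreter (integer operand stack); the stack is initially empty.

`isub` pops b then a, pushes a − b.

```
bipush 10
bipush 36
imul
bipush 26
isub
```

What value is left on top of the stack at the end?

bipush 10 -> [10]
bipush 36 -> [10, 36]
imul      -> [360]
bipush 26 -> [360, 26]
isub      -> [334]

334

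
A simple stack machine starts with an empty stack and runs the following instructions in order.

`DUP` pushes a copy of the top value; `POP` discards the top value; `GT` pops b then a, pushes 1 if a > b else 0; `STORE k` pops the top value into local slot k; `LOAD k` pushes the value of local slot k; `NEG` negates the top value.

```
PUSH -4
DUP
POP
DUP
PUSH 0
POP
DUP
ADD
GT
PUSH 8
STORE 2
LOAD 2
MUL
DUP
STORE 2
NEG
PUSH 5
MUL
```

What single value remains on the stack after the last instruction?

PUSH -4 -> [-4]
DUP     -> [-4, -4]
POP     -> [-4]
DUP     -> [-4, -4]
PUSH 0  -> [-4, -4, 0]
POP     -> [-4, -4]
DUP     -> [-4, -4, -4]
ADD     -> [-4, -8]
GT      -> [1]
PUSH 8  -> [1, 8]
STORE 2 -> [1]
LOAD 2  -> [1, 8]
MUL     -> [8]
DUP     -> [8, 8]
STORE 2 -> [8]
NEG     -> [-8]
PUSH 5  -> [-8, 5]
MUL     -> [-40]

-40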